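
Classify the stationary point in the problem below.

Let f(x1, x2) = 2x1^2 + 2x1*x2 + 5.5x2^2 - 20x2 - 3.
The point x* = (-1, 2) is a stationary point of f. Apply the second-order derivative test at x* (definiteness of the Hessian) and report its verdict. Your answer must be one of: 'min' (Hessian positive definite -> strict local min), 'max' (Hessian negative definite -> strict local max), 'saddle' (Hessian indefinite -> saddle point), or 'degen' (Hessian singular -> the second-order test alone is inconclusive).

Compute the Hessian H = grad^2 f:
  H = [[4, 2], [2, 11]]
Verify stationarity: grad f(x*) = H x* + g = (0, 0).
Eigenvalues of H: 3.4689, 11.5311.
Both eigenvalues > 0, so H is positive definite -> x* is a strict local min.

min


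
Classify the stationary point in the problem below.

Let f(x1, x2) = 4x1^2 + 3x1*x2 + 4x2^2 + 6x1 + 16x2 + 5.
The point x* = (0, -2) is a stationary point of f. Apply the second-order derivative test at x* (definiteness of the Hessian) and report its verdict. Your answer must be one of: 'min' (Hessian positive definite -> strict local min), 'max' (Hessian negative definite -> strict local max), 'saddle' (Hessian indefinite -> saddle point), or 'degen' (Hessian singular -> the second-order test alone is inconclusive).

Compute the Hessian H = grad^2 f:
  H = [[8, 3], [3, 8]]
Verify stationarity: grad f(x*) = H x* + g = (0, 0).
Eigenvalues of H: 5, 11.
Both eigenvalues > 0, so H is positive definite -> x* is a strict local min.

min


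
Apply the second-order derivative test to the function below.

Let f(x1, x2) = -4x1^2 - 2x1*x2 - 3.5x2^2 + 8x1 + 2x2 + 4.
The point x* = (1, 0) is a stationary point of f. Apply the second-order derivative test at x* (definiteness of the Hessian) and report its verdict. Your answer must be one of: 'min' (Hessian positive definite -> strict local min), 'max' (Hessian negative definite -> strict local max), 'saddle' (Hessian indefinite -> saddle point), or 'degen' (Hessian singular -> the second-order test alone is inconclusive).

Compute the Hessian H = grad^2 f:
  H = [[-8, -2], [-2, -7]]
Verify stationarity: grad f(x*) = H x* + g = (0, 0).
Eigenvalues of H: -9.5616, -5.4384.
Both eigenvalues < 0, so H is negative definite -> x* is a strict local max.

max


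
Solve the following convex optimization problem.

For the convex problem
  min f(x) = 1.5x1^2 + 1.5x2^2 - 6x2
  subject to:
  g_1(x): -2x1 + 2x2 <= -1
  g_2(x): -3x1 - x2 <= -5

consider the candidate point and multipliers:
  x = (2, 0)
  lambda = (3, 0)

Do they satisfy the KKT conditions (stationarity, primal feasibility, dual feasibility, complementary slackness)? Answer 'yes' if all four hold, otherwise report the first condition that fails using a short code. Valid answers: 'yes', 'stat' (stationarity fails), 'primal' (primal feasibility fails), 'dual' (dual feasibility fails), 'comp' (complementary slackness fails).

Gradient of f: grad f(x) = Q x + c = (6, -6)
Constraint values g_i(x) = a_i^T x - b_i:
  g_1((2, 0)) = -3
  g_2((2, 0)) = -1
Stationarity residual: grad f(x) + sum_i lambda_i a_i = (0, 0)
  -> stationarity OK
Primal feasibility (all g_i <= 0): OK
Dual feasibility (all lambda_i >= 0): OK
Complementary slackness (lambda_i * g_i(x) = 0 for all i): FAILS

Verdict: the first failing condition is complementary_slackness -> comp.

comp


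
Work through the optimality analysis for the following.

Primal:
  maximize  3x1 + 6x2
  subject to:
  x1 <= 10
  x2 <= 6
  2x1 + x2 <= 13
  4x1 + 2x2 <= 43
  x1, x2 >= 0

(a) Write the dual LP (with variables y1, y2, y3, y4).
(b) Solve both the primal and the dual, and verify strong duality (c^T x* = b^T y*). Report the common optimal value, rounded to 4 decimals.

The standard primal-dual pair for 'max c^T x s.t. A x <= b, x >= 0' is:
  Dual:  min b^T y  s.t.  A^T y >= c,  y >= 0.

So the dual LP is:
  minimize  10y1 + 6y2 + 13y3 + 43y4
  subject to:
    y1 + 2y3 + 4y4 >= 3
    y2 + y3 + 2y4 >= 6
    y1, y2, y3, y4 >= 0

Solving the primal: x* = (3.5, 6).
  primal value c^T x* = 46.5.
Solving the dual: y* = (0, 4.5, 1.5, 0).
  dual value b^T y* = 46.5.
Strong duality: c^T x* = b^T y*. Confirmed.

46.5


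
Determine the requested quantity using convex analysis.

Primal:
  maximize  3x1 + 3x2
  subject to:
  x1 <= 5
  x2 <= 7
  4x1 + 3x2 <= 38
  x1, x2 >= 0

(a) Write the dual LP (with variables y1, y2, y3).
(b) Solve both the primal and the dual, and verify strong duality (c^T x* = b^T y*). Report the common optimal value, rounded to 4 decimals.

The standard primal-dual pair for 'max c^T x s.t. A x <= b, x >= 0' is:
  Dual:  min b^T y  s.t.  A^T y >= c,  y >= 0.

So the dual LP is:
  minimize  5y1 + 7y2 + 38y3
  subject to:
    y1 + 4y3 >= 3
    y2 + 3y3 >= 3
    y1, y2, y3 >= 0

Solving the primal: x* = (4.25, 7).
  primal value c^T x* = 33.75.
Solving the dual: y* = (0, 0.75, 0.75).
  dual value b^T y* = 33.75.
Strong duality: c^T x* = b^T y*. Confirmed.

33.75


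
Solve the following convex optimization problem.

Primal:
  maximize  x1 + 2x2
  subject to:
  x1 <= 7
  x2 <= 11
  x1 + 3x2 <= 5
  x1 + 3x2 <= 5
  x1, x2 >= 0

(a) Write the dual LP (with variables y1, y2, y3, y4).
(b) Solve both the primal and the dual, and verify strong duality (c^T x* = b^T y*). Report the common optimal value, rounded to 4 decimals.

The standard primal-dual pair for 'max c^T x s.t. A x <= b, x >= 0' is:
  Dual:  min b^T y  s.t.  A^T y >= c,  y >= 0.

So the dual LP is:
  minimize  7y1 + 11y2 + 5y3 + 5y4
  subject to:
    y1 + y3 + y4 >= 1
    y2 + 3y3 + 3y4 >= 2
    y1, y2, y3, y4 >= 0

Solving the primal: x* = (5, 0).
  primal value c^T x* = 5.
Solving the dual: y* = (0, 0, 1, 0).
  dual value b^T y* = 5.
Strong duality: c^T x* = b^T y*. Confirmed.

5


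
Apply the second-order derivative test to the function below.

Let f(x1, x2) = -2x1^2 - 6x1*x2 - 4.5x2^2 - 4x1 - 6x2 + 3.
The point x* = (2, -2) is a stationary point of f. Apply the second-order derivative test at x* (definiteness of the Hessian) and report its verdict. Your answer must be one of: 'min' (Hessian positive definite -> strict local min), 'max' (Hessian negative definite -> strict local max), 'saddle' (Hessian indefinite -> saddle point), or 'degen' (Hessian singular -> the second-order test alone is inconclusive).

Compute the Hessian H = grad^2 f:
  H = [[-4, -6], [-6, -9]]
Verify stationarity: grad f(x*) = H x* + g = (0, 0).
Eigenvalues of H: -13, 0.
H has a zero eigenvalue (singular; negative semidefinite but not definite), so H is neither positive definite, negative definite, nor indefinite. The second-order test alone is inconclusive -> degen.
(Indeed, f is constant along the null direction of H through x*, so x* is not a strict local extremum.)

degen


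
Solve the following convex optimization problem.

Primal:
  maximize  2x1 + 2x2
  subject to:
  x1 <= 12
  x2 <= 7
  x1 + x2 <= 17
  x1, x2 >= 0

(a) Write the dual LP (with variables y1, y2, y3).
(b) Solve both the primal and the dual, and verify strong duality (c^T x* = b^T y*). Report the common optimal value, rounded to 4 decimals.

The standard primal-dual pair for 'max c^T x s.t. A x <= b, x >= 0' is:
  Dual:  min b^T y  s.t.  A^T y >= c,  y >= 0.

So the dual LP is:
  minimize  12y1 + 7y2 + 17y3
  subject to:
    y1 + y3 >= 2
    y2 + y3 >= 2
    y1, y2, y3 >= 0

Solving the primal: x* = (10, 7).
  primal value c^T x* = 34.
Solving the dual: y* = (0, 0, 2).
  dual value b^T y* = 34.
Strong duality: c^T x* = b^T y*. Confirmed.

34


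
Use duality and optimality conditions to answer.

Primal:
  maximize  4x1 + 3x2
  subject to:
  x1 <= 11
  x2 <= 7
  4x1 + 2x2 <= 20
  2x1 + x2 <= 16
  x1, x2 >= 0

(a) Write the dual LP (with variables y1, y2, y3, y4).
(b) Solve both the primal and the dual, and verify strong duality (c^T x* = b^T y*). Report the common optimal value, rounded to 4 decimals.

The standard primal-dual pair for 'max c^T x s.t. A x <= b, x >= 0' is:
  Dual:  min b^T y  s.t.  A^T y >= c,  y >= 0.

So the dual LP is:
  minimize  11y1 + 7y2 + 20y3 + 16y4
  subject to:
    y1 + 4y3 + 2y4 >= 4
    y2 + 2y3 + y4 >= 3
    y1, y2, y3, y4 >= 0

Solving the primal: x* = (1.5, 7).
  primal value c^T x* = 27.
Solving the dual: y* = (0, 1, 1, 0).
  dual value b^T y* = 27.
Strong duality: c^T x* = b^T y*. Confirmed.

27


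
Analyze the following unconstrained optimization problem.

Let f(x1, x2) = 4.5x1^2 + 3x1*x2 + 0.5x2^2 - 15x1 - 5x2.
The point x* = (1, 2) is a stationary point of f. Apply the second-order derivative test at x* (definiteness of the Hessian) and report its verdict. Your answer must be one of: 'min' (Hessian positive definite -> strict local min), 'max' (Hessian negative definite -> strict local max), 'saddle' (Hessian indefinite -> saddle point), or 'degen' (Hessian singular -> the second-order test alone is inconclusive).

Compute the Hessian H = grad^2 f:
  H = [[9, 3], [3, 1]]
Verify stationarity: grad f(x*) = H x* + g = (0, 0).
Eigenvalues of H: 0, 10.
H has a zero eigenvalue (singular; positive semidefinite but not definite), so H is neither positive definite, negative definite, nor indefinite. The second-order test alone is inconclusive -> degen.
(Indeed, f is constant along the null direction of H through x*, so x* is not a strict local extremum.)

degen


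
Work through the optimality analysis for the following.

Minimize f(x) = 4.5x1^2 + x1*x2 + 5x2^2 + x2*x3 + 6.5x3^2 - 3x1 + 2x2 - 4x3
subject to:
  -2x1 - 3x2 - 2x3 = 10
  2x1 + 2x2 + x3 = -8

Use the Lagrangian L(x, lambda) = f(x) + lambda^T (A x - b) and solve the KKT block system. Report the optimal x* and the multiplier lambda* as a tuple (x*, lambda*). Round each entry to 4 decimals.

Form the Lagrangian:
  L(x, lambda) = (1/2) x^T Q x + c^T x + lambda^T (A x - b)
Stationarity (grad_x L = 0): Q x + c + A^T lambda = 0.
Primal feasibility: A x = b.

This gives the KKT block system:
  [ Q   A^T ] [ x     ]   [-c ]
  [ A    0  ] [ lambda ] = [ b ]

Solving the linear system:
  x*      = (-2.0562, -1.8876, -0.1124)
  lambda* = (4.3483, 16.0449)
  f(x*)   = 43.8596

x* = (-2.0562, -1.8876, -0.1124), lambda* = (4.3483, 16.0449)


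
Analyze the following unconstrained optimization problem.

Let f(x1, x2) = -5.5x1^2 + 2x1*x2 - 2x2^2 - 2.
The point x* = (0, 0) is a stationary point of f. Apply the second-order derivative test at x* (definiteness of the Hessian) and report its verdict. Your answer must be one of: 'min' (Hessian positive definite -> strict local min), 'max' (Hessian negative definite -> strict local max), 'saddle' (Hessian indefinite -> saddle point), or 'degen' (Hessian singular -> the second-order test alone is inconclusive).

Compute the Hessian H = grad^2 f:
  H = [[-11, 2], [2, -4]]
Verify stationarity: grad f(x*) = H x* + g = (0, 0).
Eigenvalues of H: -11.5311, -3.4689.
Both eigenvalues < 0, so H is negative definite -> x* is a strict local max.

max


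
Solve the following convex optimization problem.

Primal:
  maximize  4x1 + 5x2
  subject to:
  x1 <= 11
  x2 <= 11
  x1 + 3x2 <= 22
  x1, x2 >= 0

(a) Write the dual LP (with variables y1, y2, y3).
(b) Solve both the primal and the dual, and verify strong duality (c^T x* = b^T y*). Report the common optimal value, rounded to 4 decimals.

The standard primal-dual pair for 'max c^T x s.t. A x <= b, x >= 0' is:
  Dual:  min b^T y  s.t.  A^T y >= c,  y >= 0.

So the dual LP is:
  minimize  11y1 + 11y2 + 22y3
  subject to:
    y1 + y3 >= 4
    y2 + 3y3 >= 5
    y1, y2, y3 >= 0

Solving the primal: x* = (11, 3.6667).
  primal value c^T x* = 62.3333.
Solving the dual: y* = (2.3333, 0, 1.6667).
  dual value b^T y* = 62.3333.
Strong duality: c^T x* = b^T y*. Confirmed.

62.3333


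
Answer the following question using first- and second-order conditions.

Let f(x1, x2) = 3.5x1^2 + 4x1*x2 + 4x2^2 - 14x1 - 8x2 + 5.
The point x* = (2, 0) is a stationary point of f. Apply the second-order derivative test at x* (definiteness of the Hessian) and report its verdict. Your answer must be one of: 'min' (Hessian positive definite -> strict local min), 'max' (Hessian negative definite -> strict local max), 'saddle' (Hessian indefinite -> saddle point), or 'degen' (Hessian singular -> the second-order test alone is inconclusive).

Compute the Hessian H = grad^2 f:
  H = [[7, 4], [4, 8]]
Verify stationarity: grad f(x*) = H x* + g = (0, 0).
Eigenvalues of H: 3.4689, 11.5311.
Both eigenvalues > 0, so H is positive definite -> x* is a strict local min.

min


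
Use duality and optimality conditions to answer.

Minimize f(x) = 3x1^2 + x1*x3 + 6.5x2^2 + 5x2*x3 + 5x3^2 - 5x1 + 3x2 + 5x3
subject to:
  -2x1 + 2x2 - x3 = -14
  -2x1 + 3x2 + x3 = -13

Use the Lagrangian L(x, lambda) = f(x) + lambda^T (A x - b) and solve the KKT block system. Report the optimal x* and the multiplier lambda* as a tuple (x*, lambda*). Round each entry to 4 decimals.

Form the Lagrangian:
  L(x, lambda) = (1/2) x^T Q x + c^T x + lambda^T (A x - b)
Stationarity (grad_x L = 0): Q x + c + A^T lambda = 0.
Primal feasibility: A x = b.

This gives the KKT block system:
  [ Q   A^T ] [ x     ]   [-c ]
  [ A    0  ] [ lambda ] = [ b ]

Solving the linear system:
  x*      = (3.9228, -2.2617, 1.6309)
  lambda* = (12.0034, -1.9195)
  f(x*)   = 62.4245

x* = (3.9228, -2.2617, 1.6309), lambda* = (12.0034, -1.9195)


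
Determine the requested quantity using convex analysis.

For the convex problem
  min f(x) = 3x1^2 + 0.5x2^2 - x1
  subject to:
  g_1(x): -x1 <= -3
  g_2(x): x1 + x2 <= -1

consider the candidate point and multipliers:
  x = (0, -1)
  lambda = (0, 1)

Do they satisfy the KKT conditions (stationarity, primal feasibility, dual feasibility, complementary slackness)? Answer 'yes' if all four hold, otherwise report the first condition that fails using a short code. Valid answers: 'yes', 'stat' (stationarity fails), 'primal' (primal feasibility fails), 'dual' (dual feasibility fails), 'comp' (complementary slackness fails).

Gradient of f: grad f(x) = Q x + c = (-1, -1)
Constraint values g_i(x) = a_i^T x - b_i:
  g_1((0, -1)) = 3
  g_2((0, -1)) = 0
Stationarity residual: grad f(x) + sum_i lambda_i a_i = (0, 0)
  -> stationarity OK
Primal feasibility (all g_i <= 0): FAILS
Dual feasibility (all lambda_i >= 0): OK
Complementary slackness (lambda_i * g_i(x) = 0 for all i): OK

Verdict: the first failing condition is primal_feasibility -> primal.

primal


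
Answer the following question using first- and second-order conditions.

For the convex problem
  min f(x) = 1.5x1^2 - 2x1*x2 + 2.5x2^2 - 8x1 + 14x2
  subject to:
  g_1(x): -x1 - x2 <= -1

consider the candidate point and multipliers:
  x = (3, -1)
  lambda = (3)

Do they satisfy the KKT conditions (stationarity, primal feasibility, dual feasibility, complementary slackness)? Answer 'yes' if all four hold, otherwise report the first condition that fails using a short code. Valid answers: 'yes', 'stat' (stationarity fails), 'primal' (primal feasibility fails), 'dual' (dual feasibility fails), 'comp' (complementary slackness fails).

Gradient of f: grad f(x) = Q x + c = (3, 3)
Constraint values g_i(x) = a_i^T x - b_i:
  g_1((3, -1)) = -1
Stationarity residual: grad f(x) + sum_i lambda_i a_i = (0, 0)
  -> stationarity OK
Primal feasibility (all g_i <= 0): OK
Dual feasibility (all lambda_i >= 0): OK
Complementary slackness (lambda_i * g_i(x) = 0 for all i): FAILS

Verdict: the first failing condition is complementary_slackness -> comp.

comp


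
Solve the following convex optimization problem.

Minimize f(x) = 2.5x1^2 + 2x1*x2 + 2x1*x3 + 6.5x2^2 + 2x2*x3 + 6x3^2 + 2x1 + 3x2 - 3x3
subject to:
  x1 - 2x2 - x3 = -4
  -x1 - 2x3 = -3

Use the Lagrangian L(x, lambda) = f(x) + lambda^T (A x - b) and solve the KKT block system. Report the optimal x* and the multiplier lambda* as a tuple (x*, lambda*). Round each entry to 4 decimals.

Form the Lagrangian:
  L(x, lambda) = (1/2) x^T Q x + c^T x + lambda^T (A x - b)
Stationarity (grad_x L = 0): Q x + c + A^T lambda = 0.
Primal feasibility: A x = b.

This gives the KKT block system:
  [ Q   A^T ] [ x     ]   [-c ]
  [ A    0  ] [ lambda ] = [ b ]

Solving the linear system:
  x*      = (-1.0422, 0.4684, 2.0211)
  lambda* = (5.5232, 7.2911)
  f(x*)   = 18.6118

x* = (-1.0422, 0.4684, 2.0211), lambda* = (5.5232, 7.2911)


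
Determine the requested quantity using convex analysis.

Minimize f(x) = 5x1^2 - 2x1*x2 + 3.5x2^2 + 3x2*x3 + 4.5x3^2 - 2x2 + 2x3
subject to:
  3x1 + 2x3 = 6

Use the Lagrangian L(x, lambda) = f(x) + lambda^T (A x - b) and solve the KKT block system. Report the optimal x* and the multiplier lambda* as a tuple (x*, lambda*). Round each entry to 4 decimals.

Form the Lagrangian:
  L(x, lambda) = (1/2) x^T Q x + c^T x + lambda^T (A x - b)
Stationarity (grad_x L = 0): Q x + c + A^T lambda = 0.
Primal feasibility: A x = b.

This gives the KKT block system:
  [ Q   A^T ] [ x     ]   [-c ]
  [ A    0  ] [ lambda ] = [ b ]

Solving the linear system:
  x*      = (1.528, 0.4189, 0.708)
  lambda* = (-4.8142)
  f(x*)   = 14.7316

x* = (1.528, 0.4189, 0.708), lambda* = (-4.8142)


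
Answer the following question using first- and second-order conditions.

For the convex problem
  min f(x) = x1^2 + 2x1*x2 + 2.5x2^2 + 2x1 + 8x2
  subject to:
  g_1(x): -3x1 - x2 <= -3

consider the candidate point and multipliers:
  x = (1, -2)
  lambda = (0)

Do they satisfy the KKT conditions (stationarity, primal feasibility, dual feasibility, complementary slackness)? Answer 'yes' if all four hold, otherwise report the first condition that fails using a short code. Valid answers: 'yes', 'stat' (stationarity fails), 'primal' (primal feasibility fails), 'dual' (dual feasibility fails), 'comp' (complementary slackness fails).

Gradient of f: grad f(x) = Q x + c = (0, 0)
Constraint values g_i(x) = a_i^T x - b_i:
  g_1((1, -2)) = 2
Stationarity residual: grad f(x) + sum_i lambda_i a_i = (0, 0)
  -> stationarity OK
Primal feasibility (all g_i <= 0): FAILS
Dual feasibility (all lambda_i >= 0): OK
Complementary slackness (lambda_i * g_i(x) = 0 for all i): OK

Verdict: the first failing condition is primal_feasibility -> primal.

primal


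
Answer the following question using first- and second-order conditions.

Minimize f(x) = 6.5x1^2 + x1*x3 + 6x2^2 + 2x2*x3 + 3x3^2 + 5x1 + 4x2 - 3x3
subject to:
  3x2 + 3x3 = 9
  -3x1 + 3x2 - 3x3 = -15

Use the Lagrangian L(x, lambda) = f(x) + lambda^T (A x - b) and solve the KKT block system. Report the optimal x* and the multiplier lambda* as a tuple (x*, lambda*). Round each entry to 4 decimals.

Form the Lagrangian:
  L(x, lambda) = (1/2) x^T Q x + c^T x + lambda^T (A x - b)
Stationarity (grad_x L = 0): Q x + c + A^T lambda = 0.
Primal feasibility: A x = b.

This gives the KKT block system:
  [ Q   A^T ] [ x     ]   [-c ]
  [ A    0  ] [ lambda ] = [ b ]

Solving the linear system:
  x*      = (0.0323, -0.9839, 3.9839)
  lambda* = (-3.1882, 3.1344)
  f(x*)   = 29.9919

x* = (0.0323, -0.9839, 3.9839), lambda* = (-3.1882, 3.1344)


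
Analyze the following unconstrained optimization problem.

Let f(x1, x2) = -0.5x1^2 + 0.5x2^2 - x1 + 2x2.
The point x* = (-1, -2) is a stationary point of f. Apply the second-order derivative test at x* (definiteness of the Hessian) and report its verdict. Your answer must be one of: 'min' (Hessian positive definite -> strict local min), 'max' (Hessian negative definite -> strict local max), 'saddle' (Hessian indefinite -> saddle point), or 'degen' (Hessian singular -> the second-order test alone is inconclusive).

Compute the Hessian H = grad^2 f:
  H = [[-1, 0], [0, 1]]
Verify stationarity: grad f(x*) = H x* + g = (0, 0).
Eigenvalues of H: -1, 1.
Eigenvalues have mixed signs, so H is indefinite -> x* is a saddle point.

saddle


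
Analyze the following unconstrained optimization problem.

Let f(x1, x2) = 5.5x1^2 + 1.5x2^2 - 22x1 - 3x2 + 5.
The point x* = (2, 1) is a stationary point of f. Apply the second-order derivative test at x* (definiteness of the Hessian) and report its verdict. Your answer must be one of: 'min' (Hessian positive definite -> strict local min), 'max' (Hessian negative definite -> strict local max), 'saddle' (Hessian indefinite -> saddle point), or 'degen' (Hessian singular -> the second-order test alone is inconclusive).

Compute the Hessian H = grad^2 f:
  H = [[11, 0], [0, 3]]
Verify stationarity: grad f(x*) = H x* + g = (0, 0).
Eigenvalues of H: 3, 11.
Both eigenvalues > 0, so H is positive definite -> x* is a strict local min.

min


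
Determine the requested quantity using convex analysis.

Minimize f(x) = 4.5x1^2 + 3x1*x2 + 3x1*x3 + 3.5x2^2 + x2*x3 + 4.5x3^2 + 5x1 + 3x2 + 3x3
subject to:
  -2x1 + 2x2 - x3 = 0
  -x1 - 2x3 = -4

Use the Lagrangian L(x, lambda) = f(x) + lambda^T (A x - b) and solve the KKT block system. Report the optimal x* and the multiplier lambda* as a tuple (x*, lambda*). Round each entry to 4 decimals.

Form the Lagrangian:
  L(x, lambda) = (1/2) x^T Q x + c^T x + lambda^T (A x - b)
Stationarity (grad_x L = 0): Q x + c + A^T lambda = 0.
Primal feasibility: A x = b.

This gives the KKT block system:
  [ Q   A^T ] [ x     ]   [-c ]
  [ A    0  ] [ lambda ] = [ b ]

Solving the linear system:
  x*      = (-0.7529, 0.4353, 2.3765)
  lambda* = (-3.0824, 12.8235)
  f(x*)   = 27.9824

x* = (-0.7529, 0.4353, 2.3765), lambda* = (-3.0824, 12.8235)


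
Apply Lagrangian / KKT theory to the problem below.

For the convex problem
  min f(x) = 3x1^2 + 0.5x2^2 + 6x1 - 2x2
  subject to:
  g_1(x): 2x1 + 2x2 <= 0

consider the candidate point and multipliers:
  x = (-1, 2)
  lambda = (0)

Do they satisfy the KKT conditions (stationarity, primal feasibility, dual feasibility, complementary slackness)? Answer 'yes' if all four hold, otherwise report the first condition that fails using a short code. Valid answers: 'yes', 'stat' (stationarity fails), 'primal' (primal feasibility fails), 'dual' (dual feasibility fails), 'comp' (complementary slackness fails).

Gradient of f: grad f(x) = Q x + c = (0, 0)
Constraint values g_i(x) = a_i^T x - b_i:
  g_1((-1, 2)) = 2
Stationarity residual: grad f(x) + sum_i lambda_i a_i = (0, 0)
  -> stationarity OK
Primal feasibility (all g_i <= 0): FAILS
Dual feasibility (all lambda_i >= 0): OK
Complementary slackness (lambda_i * g_i(x) = 0 for all i): OK

Verdict: the first failing condition is primal_feasibility -> primal.

primal


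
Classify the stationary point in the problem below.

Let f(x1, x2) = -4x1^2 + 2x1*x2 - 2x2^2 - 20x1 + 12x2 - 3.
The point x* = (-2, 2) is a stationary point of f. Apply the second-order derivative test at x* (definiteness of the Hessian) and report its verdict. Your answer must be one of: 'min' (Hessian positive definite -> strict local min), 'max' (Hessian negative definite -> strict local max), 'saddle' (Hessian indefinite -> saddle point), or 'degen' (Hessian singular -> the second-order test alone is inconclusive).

Compute the Hessian H = grad^2 f:
  H = [[-8, 2], [2, -4]]
Verify stationarity: grad f(x*) = H x* + g = (0, 0).
Eigenvalues of H: -8.8284, -3.1716.
Both eigenvalues < 0, so H is negative definite -> x* is a strict local max.

max


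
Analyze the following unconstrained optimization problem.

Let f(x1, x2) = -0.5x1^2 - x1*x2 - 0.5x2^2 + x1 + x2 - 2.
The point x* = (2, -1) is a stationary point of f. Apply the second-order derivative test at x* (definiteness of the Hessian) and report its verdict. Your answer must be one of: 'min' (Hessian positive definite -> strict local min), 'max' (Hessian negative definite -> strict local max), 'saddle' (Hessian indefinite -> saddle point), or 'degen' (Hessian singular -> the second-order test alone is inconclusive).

Compute the Hessian H = grad^2 f:
  H = [[-1, -1], [-1, -1]]
Verify stationarity: grad f(x*) = H x* + g = (0, 0).
Eigenvalues of H: -2, 0.
H has a zero eigenvalue (singular; negative semidefinite but not definite), so H is neither positive definite, negative definite, nor indefinite. The second-order test alone is inconclusive -> degen.
(Indeed, f is constant along the null direction of H through x*, so x* is not a strict local extremum.)

degen


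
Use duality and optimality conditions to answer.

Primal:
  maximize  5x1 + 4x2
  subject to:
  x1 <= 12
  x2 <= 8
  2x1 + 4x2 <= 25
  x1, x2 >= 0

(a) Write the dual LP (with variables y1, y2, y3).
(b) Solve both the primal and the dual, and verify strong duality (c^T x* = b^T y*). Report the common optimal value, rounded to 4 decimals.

The standard primal-dual pair for 'max c^T x s.t. A x <= b, x >= 0' is:
  Dual:  min b^T y  s.t.  A^T y >= c,  y >= 0.

So the dual LP is:
  minimize  12y1 + 8y2 + 25y3
  subject to:
    y1 + 2y3 >= 5
    y2 + 4y3 >= 4
    y1, y2, y3 >= 0

Solving the primal: x* = (12, 0.25).
  primal value c^T x* = 61.
Solving the dual: y* = (3, 0, 1).
  dual value b^T y* = 61.
Strong duality: c^T x* = b^T y*. Confirmed.

61


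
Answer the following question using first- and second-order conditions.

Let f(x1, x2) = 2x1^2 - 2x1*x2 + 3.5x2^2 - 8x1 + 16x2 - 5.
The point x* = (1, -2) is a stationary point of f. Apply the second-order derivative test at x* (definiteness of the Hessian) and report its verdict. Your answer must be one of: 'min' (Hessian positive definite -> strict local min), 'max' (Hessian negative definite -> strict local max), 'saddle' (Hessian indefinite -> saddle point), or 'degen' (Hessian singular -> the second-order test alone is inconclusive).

Compute the Hessian H = grad^2 f:
  H = [[4, -2], [-2, 7]]
Verify stationarity: grad f(x*) = H x* + g = (0, 0).
Eigenvalues of H: 3, 8.
Both eigenvalues > 0, so H is positive definite -> x* is a strict local min.

min


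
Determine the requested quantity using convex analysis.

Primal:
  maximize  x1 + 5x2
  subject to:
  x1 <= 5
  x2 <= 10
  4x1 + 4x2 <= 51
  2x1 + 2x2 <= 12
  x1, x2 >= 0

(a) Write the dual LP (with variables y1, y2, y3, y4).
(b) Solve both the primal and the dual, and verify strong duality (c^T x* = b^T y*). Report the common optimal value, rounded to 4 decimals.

The standard primal-dual pair for 'max c^T x s.t. A x <= b, x >= 0' is:
  Dual:  min b^T y  s.t.  A^T y >= c,  y >= 0.

So the dual LP is:
  minimize  5y1 + 10y2 + 51y3 + 12y4
  subject to:
    y1 + 4y3 + 2y4 >= 1
    y2 + 4y3 + 2y4 >= 5
    y1, y2, y3, y4 >= 0

Solving the primal: x* = (0, 6).
  primal value c^T x* = 30.
Solving the dual: y* = (0, 0, 0, 2.5).
  dual value b^T y* = 30.
Strong duality: c^T x* = b^T y*. Confirmed.

30


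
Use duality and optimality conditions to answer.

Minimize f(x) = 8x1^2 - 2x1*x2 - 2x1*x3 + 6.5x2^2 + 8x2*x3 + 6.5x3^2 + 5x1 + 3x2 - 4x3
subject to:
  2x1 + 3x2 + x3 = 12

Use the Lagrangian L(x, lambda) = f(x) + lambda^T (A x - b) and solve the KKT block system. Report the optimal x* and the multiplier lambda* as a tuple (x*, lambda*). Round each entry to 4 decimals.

Form the Lagrangian:
  L(x, lambda) = (1/2) x^T Q x + c^T x + lambda^T (A x - b)
Stationarity (grad_x L = 0): Q x + c + A^T lambda = 0.
Primal feasibility: A x = b.

This gives the KKT block system:
  [ Q   A^T ] [ x     ]   [-c ]
  [ A    0  ] [ lambda ] = [ b ]

Solving the linear system:
  x*      = (1.5586, 3.0991, -0.4147)
  lambda* = (-12.2846)
  f(x*)   = 83.0826

x* = (1.5586, 3.0991, -0.4147), lambda* = (-12.2846)


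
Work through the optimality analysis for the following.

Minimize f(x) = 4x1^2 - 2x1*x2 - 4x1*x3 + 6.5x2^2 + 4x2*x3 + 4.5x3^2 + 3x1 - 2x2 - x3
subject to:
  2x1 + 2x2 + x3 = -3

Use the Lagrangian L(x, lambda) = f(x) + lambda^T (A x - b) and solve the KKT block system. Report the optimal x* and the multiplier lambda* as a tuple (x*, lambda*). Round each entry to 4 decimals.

Form the Lagrangian:
  L(x, lambda) = (1/2) x^T Q x + c^T x + lambda^T (A x - b)
Stationarity (grad_x L = 0): Q x + c + A^T lambda = 0.
Primal feasibility: A x = b.

This gives the KKT block system:
  [ Q   A^T ] [ x     ]   [-c ]
  [ A    0  ] [ lambda ] = [ b ]

Solving the linear system:
  x*      = (-1.1104, -0.1286, -0.5218)
  lambda* = (1.7694)
  f(x*)   = 1.378

x* = (-1.1104, -0.1286, -0.5218), lambda* = (1.7694)


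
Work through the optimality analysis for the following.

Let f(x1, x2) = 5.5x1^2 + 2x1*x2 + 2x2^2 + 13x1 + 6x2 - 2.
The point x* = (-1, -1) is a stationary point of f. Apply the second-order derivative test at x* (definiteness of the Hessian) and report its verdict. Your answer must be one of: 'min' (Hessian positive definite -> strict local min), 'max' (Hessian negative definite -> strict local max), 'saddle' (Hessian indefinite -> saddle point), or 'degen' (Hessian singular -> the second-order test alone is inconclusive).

Compute the Hessian H = grad^2 f:
  H = [[11, 2], [2, 4]]
Verify stationarity: grad f(x*) = H x* + g = (0, 0).
Eigenvalues of H: 3.4689, 11.5311.
Both eigenvalues > 0, so H is positive definite -> x* is a strict local min.

min


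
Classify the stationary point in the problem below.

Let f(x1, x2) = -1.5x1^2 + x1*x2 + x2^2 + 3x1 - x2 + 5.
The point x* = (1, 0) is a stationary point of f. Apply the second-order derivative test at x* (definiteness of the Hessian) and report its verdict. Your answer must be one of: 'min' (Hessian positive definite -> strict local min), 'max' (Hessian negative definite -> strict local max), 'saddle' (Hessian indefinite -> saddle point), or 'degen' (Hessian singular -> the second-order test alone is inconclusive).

Compute the Hessian H = grad^2 f:
  H = [[-3, 1], [1, 2]]
Verify stationarity: grad f(x*) = H x* + g = (0, 0).
Eigenvalues of H: -3.1926, 2.1926.
Eigenvalues have mixed signs, so H is indefinite -> x* is a saddle point.

saddle


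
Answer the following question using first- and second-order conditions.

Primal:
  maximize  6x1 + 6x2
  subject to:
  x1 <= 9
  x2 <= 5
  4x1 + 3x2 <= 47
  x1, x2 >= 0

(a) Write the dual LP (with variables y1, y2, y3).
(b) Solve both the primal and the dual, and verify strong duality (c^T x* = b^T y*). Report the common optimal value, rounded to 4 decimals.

The standard primal-dual pair for 'max c^T x s.t. A x <= b, x >= 0' is:
  Dual:  min b^T y  s.t.  A^T y >= c,  y >= 0.

So the dual LP is:
  minimize  9y1 + 5y2 + 47y3
  subject to:
    y1 + 4y3 >= 6
    y2 + 3y3 >= 6
    y1, y2, y3 >= 0

Solving the primal: x* = (8, 5).
  primal value c^T x* = 78.
Solving the dual: y* = (0, 1.5, 1.5).
  dual value b^T y* = 78.
Strong duality: c^T x* = b^T y*. Confirmed.

78


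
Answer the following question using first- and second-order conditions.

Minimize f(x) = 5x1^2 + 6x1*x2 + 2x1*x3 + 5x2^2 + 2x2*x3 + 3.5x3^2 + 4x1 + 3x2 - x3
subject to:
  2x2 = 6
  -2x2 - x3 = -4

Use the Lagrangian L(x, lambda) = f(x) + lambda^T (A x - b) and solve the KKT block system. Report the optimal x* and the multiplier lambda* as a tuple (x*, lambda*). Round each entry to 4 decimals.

Form the Lagrangian:
  L(x, lambda) = (1/2) x^T Q x + c^T x + lambda^T (A x - b)
Stationarity (grad_x L = 0): Q x + c + A^T lambda = 0.
Primal feasibility: A x = b.

This gives the KKT block system:
  [ Q   A^T ] [ x     ]   [-c ]
  [ A    0  ] [ lambda ] = [ b ]

Solving the linear system:
  x*      = (-1.8, 3, -2)
  lambda* = (-21.7, -12.6)
  f(x*)   = 41.8

x* = (-1.8, 3, -2), lambda* = (-21.7, -12.6)


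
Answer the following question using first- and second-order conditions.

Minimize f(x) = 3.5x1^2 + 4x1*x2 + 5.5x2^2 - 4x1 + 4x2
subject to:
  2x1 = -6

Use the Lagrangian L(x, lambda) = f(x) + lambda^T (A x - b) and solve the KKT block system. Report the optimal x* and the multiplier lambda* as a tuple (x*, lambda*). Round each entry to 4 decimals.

Form the Lagrangian:
  L(x, lambda) = (1/2) x^T Q x + c^T x + lambda^T (A x - b)
Stationarity (grad_x L = 0): Q x + c + A^T lambda = 0.
Primal feasibility: A x = b.

This gives the KKT block system:
  [ Q   A^T ] [ x     ]   [-c ]
  [ A    0  ] [ lambda ] = [ b ]

Solving the linear system:
  x*      = (-3, 0.7273)
  lambda* = (11.0455)
  f(x*)   = 40.5909

x* = (-3, 0.7273), lambda* = (11.0455)


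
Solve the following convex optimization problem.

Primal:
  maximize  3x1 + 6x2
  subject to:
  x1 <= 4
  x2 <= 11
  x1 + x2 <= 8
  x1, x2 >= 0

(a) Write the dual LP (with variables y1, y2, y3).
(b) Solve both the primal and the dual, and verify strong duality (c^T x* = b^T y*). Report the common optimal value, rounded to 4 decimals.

The standard primal-dual pair for 'max c^T x s.t. A x <= b, x >= 0' is:
  Dual:  min b^T y  s.t.  A^T y >= c,  y >= 0.

So the dual LP is:
  minimize  4y1 + 11y2 + 8y3
  subject to:
    y1 + y3 >= 3
    y2 + y3 >= 6
    y1, y2, y3 >= 0

Solving the primal: x* = (0, 8).
  primal value c^T x* = 48.
Solving the dual: y* = (0, 0, 6).
  dual value b^T y* = 48.
Strong duality: c^T x* = b^T y*. Confirmed.

48


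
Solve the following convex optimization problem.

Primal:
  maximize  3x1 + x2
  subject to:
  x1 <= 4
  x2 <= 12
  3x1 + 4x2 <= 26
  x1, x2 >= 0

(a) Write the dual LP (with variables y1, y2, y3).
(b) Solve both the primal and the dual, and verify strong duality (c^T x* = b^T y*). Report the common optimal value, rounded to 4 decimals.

The standard primal-dual pair for 'max c^T x s.t. A x <= b, x >= 0' is:
  Dual:  min b^T y  s.t.  A^T y >= c,  y >= 0.

So the dual LP is:
  minimize  4y1 + 12y2 + 26y3
  subject to:
    y1 + 3y3 >= 3
    y2 + 4y3 >= 1
    y1, y2, y3 >= 0

Solving the primal: x* = (4, 3.5).
  primal value c^T x* = 15.5.
Solving the dual: y* = (2.25, 0, 0.25).
  dual value b^T y* = 15.5.
Strong duality: c^T x* = b^T y*. Confirmed.

15.5


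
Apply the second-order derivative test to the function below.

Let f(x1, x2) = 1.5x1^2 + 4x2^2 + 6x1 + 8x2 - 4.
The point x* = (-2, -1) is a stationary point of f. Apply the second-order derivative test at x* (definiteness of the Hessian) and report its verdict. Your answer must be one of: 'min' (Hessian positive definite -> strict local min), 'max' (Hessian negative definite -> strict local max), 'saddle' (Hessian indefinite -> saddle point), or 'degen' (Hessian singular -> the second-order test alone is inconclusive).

Compute the Hessian H = grad^2 f:
  H = [[3, 0], [0, 8]]
Verify stationarity: grad f(x*) = H x* + g = (0, 0).
Eigenvalues of H: 3, 8.
Both eigenvalues > 0, so H is positive definite -> x* is a strict local min.

min


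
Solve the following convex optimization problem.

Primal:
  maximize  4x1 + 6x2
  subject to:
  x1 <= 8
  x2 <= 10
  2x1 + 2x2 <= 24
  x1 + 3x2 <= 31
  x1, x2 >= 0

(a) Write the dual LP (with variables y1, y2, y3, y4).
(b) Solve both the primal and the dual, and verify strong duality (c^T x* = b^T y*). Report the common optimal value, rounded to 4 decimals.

The standard primal-dual pair for 'max c^T x s.t. A x <= b, x >= 0' is:
  Dual:  min b^T y  s.t.  A^T y >= c,  y >= 0.

So the dual LP is:
  minimize  8y1 + 10y2 + 24y3 + 31y4
  subject to:
    y1 + 2y3 + y4 >= 4
    y2 + 2y3 + 3y4 >= 6
    y1, y2, y3, y4 >= 0

Solving the primal: x* = (2.5, 9.5).
  primal value c^T x* = 67.
Solving the dual: y* = (0, 0, 1.5, 1).
  dual value b^T y* = 67.
Strong duality: c^T x* = b^T y*. Confirmed.

67


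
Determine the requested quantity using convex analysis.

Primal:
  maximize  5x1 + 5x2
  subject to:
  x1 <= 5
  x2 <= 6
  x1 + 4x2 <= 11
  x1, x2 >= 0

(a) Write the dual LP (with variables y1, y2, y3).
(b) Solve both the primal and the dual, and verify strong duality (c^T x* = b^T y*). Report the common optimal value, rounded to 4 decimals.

The standard primal-dual pair for 'max c^T x s.t. A x <= b, x >= 0' is:
  Dual:  min b^T y  s.t.  A^T y >= c,  y >= 0.

So the dual LP is:
  minimize  5y1 + 6y2 + 11y3
  subject to:
    y1 + y3 >= 5
    y2 + 4y3 >= 5
    y1, y2, y3 >= 0

Solving the primal: x* = (5, 1.5).
  primal value c^T x* = 32.5.
Solving the dual: y* = (3.75, 0, 1.25).
  dual value b^T y* = 32.5.
Strong duality: c^T x* = b^T y*. Confirmed.

32.5


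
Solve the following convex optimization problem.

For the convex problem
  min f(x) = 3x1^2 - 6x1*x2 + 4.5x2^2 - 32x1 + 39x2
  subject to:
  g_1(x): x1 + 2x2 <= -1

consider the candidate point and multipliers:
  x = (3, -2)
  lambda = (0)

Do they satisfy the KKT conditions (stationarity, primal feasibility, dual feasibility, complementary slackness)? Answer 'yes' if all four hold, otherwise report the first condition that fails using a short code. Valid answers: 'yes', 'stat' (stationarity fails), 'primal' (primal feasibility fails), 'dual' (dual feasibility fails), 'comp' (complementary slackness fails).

Gradient of f: grad f(x) = Q x + c = (-2, 3)
Constraint values g_i(x) = a_i^T x - b_i:
  g_1((3, -2)) = 0
Stationarity residual: grad f(x) + sum_i lambda_i a_i = (-2, 3)
  -> stationarity FAILS
Primal feasibility (all g_i <= 0): OK
Dual feasibility (all lambda_i >= 0): OK
Complementary slackness (lambda_i * g_i(x) = 0 for all i): OK

Verdict: the first failing condition is stationarity -> stat.

stat


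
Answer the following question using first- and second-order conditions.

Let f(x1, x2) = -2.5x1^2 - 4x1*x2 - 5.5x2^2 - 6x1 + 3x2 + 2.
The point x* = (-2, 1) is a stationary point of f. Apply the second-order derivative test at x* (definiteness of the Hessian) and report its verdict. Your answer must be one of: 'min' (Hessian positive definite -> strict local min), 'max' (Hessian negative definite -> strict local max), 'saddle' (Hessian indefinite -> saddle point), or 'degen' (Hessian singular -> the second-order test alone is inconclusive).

Compute the Hessian H = grad^2 f:
  H = [[-5, -4], [-4, -11]]
Verify stationarity: grad f(x*) = H x* + g = (0, 0).
Eigenvalues of H: -13, -3.
Both eigenvalues < 0, so H is negative definite -> x* is a strict local max.

max


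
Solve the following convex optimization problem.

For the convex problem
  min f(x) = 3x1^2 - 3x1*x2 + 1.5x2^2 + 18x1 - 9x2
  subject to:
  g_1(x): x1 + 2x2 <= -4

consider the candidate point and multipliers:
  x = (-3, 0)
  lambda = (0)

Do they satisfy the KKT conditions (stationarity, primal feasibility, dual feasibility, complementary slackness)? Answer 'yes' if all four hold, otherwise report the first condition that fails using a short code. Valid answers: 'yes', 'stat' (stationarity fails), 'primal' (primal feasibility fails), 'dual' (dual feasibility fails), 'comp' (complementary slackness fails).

Gradient of f: grad f(x) = Q x + c = (0, 0)
Constraint values g_i(x) = a_i^T x - b_i:
  g_1((-3, 0)) = 1
Stationarity residual: grad f(x) + sum_i lambda_i a_i = (0, 0)
  -> stationarity OK
Primal feasibility (all g_i <= 0): FAILS
Dual feasibility (all lambda_i >= 0): OK
Complementary slackness (lambda_i * g_i(x) = 0 for all i): OK

Verdict: the first failing condition is primal_feasibility -> primal.

primal


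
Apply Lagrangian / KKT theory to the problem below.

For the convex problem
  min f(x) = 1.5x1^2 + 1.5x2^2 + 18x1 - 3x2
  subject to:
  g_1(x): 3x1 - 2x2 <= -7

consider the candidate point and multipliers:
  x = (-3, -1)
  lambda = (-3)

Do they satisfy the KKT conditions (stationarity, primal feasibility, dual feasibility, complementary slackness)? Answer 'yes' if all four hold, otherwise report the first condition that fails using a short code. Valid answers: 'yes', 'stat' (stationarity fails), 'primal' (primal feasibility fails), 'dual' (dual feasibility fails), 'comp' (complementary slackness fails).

Gradient of f: grad f(x) = Q x + c = (9, -6)
Constraint values g_i(x) = a_i^T x - b_i:
  g_1((-3, -1)) = 0
Stationarity residual: grad f(x) + sum_i lambda_i a_i = (0, 0)
  -> stationarity OK
Primal feasibility (all g_i <= 0): OK
Dual feasibility (all lambda_i >= 0): FAILS
Complementary slackness (lambda_i * g_i(x) = 0 for all i): OK

Verdict: the first failing condition is dual_feasibility -> dual.

dual


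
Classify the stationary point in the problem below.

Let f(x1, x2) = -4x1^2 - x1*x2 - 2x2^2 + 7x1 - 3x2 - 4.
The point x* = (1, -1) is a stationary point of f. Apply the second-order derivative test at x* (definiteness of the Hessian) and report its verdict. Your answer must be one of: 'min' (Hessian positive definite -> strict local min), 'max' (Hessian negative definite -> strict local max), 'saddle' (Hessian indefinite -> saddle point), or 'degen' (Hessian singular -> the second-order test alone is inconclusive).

Compute the Hessian H = grad^2 f:
  H = [[-8, -1], [-1, -4]]
Verify stationarity: grad f(x*) = H x* + g = (0, 0).
Eigenvalues of H: -8.2361, -3.7639.
Both eigenvalues < 0, so H is negative definite -> x* is a strict local max.

max


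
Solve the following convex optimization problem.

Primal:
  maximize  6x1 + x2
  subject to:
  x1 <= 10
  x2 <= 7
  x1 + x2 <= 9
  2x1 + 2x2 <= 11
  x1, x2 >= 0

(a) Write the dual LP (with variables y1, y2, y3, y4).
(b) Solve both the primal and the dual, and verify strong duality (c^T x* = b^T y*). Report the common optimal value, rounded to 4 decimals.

The standard primal-dual pair for 'max c^T x s.t. A x <= b, x >= 0' is:
  Dual:  min b^T y  s.t.  A^T y >= c,  y >= 0.

So the dual LP is:
  minimize  10y1 + 7y2 + 9y3 + 11y4
  subject to:
    y1 + y3 + 2y4 >= 6
    y2 + y3 + 2y4 >= 1
    y1, y2, y3, y4 >= 0

Solving the primal: x* = (5.5, 0).
  primal value c^T x* = 33.
Solving the dual: y* = (0, 0, 0, 3).
  dual value b^T y* = 33.
Strong duality: c^T x* = b^T y*. Confirmed.

33
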